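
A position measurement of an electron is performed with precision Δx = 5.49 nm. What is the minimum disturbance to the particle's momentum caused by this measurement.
9.604 × 10^-27 kg·m/s

The uncertainty principle implies that measuring position disturbs momentum:
ΔxΔp ≥ ℏ/2

When we measure position with precision Δx, we necessarily introduce a momentum uncertainty:
Δp ≥ ℏ/(2Δx)
Δp_min = (1.055e-34 J·s) / (2 × 5.490e-09 m)
Δp_min = 9.604e-27 kg·m/s

The more precisely we measure position, the greater the momentum disturbance.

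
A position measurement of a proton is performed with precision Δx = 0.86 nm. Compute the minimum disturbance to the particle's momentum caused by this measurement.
6.131 × 10^-26 kg·m/s

The uncertainty principle implies that measuring position disturbs momentum:
ΔxΔp ≥ ℏ/2

When we measure position with precision Δx, we necessarily introduce a momentum uncertainty:
Δp ≥ ℏ/(2Δx)
Δp_min = (1.055e-34 J·s) / (2 × 8.600e-10 m)
Δp_min = 6.131e-26 kg·m/s

The more precisely we measure position, the greater the momentum disturbance.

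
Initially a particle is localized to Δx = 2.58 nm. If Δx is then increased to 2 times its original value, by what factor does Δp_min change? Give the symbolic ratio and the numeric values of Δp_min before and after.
Original Δp_min = 2.044 × 10^-26 kg·m/s; new Δp'_min = 1.022 × 10^-26 kg·m/s; ratio Δp'_min/Δp_min = 1/2.

From the uncertainty principle ΔxΔp ≥ ℏ/2, the minimum momentum uncertainty is Δp_min = ℏ/(2Δx).

Original (Δx = 2.58 nm = 2.580e-09 m):
Δp_min = (1.055e-34 J·s)/(2 × 2.580e-09 m) = 2.044e-26 kg·m/s

When Δx → 2Δx:
Δp'_min = ℏ/(2 × 2Δx) = (1/2) × ℏ/(2Δx) = (1/2) × Δp_min
Δp'_min = 1/2 × 2.044e-26 kg·m/s = 1.022e-26 kg·m/s

Since Δp_min ∝ 1/Δx, when Δx is increased to 2 times its original value, Δp_min decreases to 1/2 of its original value.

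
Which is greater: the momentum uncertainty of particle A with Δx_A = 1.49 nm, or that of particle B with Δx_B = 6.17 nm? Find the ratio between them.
Particle A has the larger minimum momentum uncertainty, by a factor of 4.14.

For each particle, the minimum momentum uncertainty is Δp_min = ℏ/(2Δx):

Particle A: Δp_A = ℏ/(2×1.490e-09 m) = 3.539e-26 kg·m/s
Particle B: Δp_B = ℏ/(2×6.170e-09 m) = 8.546e-27 kg·m/s

Ratio: Δp_A/Δp_B = 4.14

Since Δp_min ∝ 1/Δx, the particle with smaller position uncertainty (A) has larger momentum uncertainty.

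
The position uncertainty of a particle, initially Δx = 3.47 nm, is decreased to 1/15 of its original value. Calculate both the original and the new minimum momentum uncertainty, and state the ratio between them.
Original Δp_min = 1.520 × 10^-26 kg·m/s; new Δp'_min = 2.279 × 10^-25 kg·m/s; ratio Δp'_min/Δp_min = 15.

From the uncertainty principle ΔxΔp ≥ ℏ/2, the minimum momentum uncertainty is Δp_min = ℏ/(2Δx).

Original (Δx = 3.47 nm = 3.470e-09 m):
Δp_min = (1.055e-34 J·s)/(2 × 3.470e-09 m) = 1.520e-26 kg·m/s

When Δx → (1/15)Δx:
Δp'_min = ℏ/(2 × (1/15)Δx) = 15 × ℏ/(2Δx) = 15 × Δp_min
Δp'_min = 15 × 1.520e-26 kg·m/s = 2.279e-25 kg·m/s

Since Δp_min ∝ 1/Δx, when Δx is decreased to 1/15 of its original value, Δp_min increases to 15 times its original value.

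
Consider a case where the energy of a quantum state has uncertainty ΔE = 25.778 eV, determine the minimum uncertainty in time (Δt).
12.767 as

Using the energy-time uncertainty principle:
ΔEΔt ≥ ℏ/2

The minimum uncertainty in time is:
Δt_min = ℏ/(2ΔE)
Δt_min = (1.055e-34 J·s) / (2 × 4.130e-18 J)
Δt_min = 1.277e-17 s = 12.767 as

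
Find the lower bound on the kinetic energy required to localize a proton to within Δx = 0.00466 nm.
238.881 meV

Localizing a particle requires giving it sufficient momentum uncertainty:

1. From uncertainty principle: Δp ≥ ℏ/(2Δx)
   Δp_min = (1.055e-34 J·s) / (2 × 4.660e-12 m)
   Δp_min = 1.132e-23 kg·m/s

2. This momentum uncertainty corresponds to kinetic energy:
   KE ≈ (Δp)²/(2m) = (1.132e-23)²/(2 × 1.673e-27 kg)
   KE = 3.827e-20 J = 238.881 meV

Tighter localization requires more energy.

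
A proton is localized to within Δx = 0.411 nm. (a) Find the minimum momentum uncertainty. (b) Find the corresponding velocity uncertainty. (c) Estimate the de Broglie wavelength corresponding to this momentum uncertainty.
(a) Δp_min = 1.283 × 10^-25 kg·m/s
(b) Δv_min = 76.702 m/s
(c) λ_dB = 5.165 nm

Step-by-step:

(a) From the uncertainty principle:
Δp_min = ℏ/(2Δx) = (1.055e-34 J·s)/(2 × 4.110e-10 m) = 1.283e-25 kg·m/s

(b) The velocity uncertainty:
Δv = Δp/m = (1.283e-25 kg·m/s)/(1.673e-27 kg) = 7.670e+01 m/s = 76.702 m/s

(c) The de Broglie wavelength for this momentum:
λ = h/p = (6.626e-34 J·s)/(1.283e-25 kg·m/s) = 5.165e-09 m = 5.165 nm

Note: The de Broglie wavelength is comparable to the localization size, as expected from wave-particle duality.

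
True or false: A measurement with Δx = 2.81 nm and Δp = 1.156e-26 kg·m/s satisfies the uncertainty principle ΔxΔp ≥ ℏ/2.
No, it violates the uncertainty principle (impossible measurement).

Calculate the product ΔxΔp:
ΔxΔp = (2.810e-09 m) × (1.156e-26 kg·m/s)
ΔxΔp = 3.248e-35 J·s

Compare to the minimum allowed value ℏ/2:
ℏ/2 = 5.273e-35 J·s

Since ΔxΔp = 3.248e-35 J·s < 5.273e-35 J·s = ℏ/2,
the measurement violates the uncertainty principle.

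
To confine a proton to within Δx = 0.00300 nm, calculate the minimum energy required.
576.384 meV

Localizing a particle requires giving it sufficient momentum uncertainty:

1. From uncertainty principle: Δp ≥ ℏ/(2Δx)
   Δp_min = (1.055e-34 J·s) / (2 × 3.000e-12 m)
   Δp_min = 1.758e-23 kg·m/s

2. This momentum uncertainty corresponds to kinetic energy:
   KE ≈ (Δp)²/(2m) = (1.758e-23)²/(2 × 1.673e-27 kg)
   KE = 9.235e-20 J = 576.384 meV

Tighter localization requires more energy.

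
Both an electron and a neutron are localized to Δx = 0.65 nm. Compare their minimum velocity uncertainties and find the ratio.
The electron has the larger minimum velocity uncertainty, by a ratio of 1838.7.

For both particles, Δp_min = ℏ/(2Δx) = 8.112e-26 kg·m/s (same for both).

The velocity uncertainty is Δv = Δp/m:
- electron: Δv = 8.112e-26 / 9.109e-31 = 8.905e+04 m/s = 89.052 km/s
- neutron: Δv = 8.112e-26 / 1.675e-27 = 4.843e+01 m/s = 48.432 m/s

Ratio: 8.905e+04 / 4.843e+01 = 1838.7

The lighter particle has larger velocity uncertainty because Δv ∝ 1/m.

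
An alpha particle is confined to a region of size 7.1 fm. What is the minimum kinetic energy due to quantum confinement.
25.904 keV

Using the uncertainty principle:

1. Position uncertainty: Δx ≈ 7.100e-15 m
2. Minimum momentum uncertainty: Δp = ℏ/(2Δx) = 7.427e-21 kg·m/s
3. Minimum kinetic energy:
   KE = (Δp)²/(2m) = (7.427e-21)²/(2 × 6.645e-27 kg)
   KE = 4.150e-15 J = 25.904 keV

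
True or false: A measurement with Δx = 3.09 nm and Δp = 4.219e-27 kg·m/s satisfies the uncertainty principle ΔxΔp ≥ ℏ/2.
No, it violates the uncertainty principle (impossible measurement).

Calculate the product ΔxΔp:
ΔxΔp = (3.090e-09 m) × (4.219e-27 kg·m/s)
ΔxΔp = 1.304e-35 J·s

Compare to the minimum allowed value ℏ/2:
ℏ/2 = 5.273e-35 J·s

Since ΔxΔp = 1.304e-35 J·s < 5.273e-35 J·s = ℏ/2,
the measurement violates the uncertainty principle.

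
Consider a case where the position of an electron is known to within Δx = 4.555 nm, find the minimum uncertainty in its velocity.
12.708 km/s

Using the Heisenberg uncertainty principle and Δp = mΔv:
ΔxΔp ≥ ℏ/2
Δx(mΔv) ≥ ℏ/2

The minimum uncertainty in velocity is:
Δv_min = ℏ/(2mΔx)
Δv_min = (1.055e-34 J·s) / (2 × 9.109e-31 kg × 4.555e-09 m)
Δv_min = 1.271e+04 m/s = 12.708 km/s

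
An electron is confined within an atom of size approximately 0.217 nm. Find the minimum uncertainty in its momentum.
2.430 × 10^-25 kg·m/s

Using the Heisenberg uncertainty principle:
ΔxΔp ≥ ℏ/2

With Δx ≈ L = 2.170e-10 m (the confinement size):
Δp_min = ℏ/(2Δx)
Δp_min = (1.055e-34 J·s) / (2 × 2.170e-10 m)
Δp_min = 2.430e-25 kg·m/s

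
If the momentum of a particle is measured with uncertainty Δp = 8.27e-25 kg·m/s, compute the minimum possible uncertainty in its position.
63.759 pm

Using the Heisenberg uncertainty principle:
ΔxΔp ≥ ℏ/2

The minimum uncertainty in position is:
Δx_min = ℏ/(2Δp)
Δx_min = (1.055e-34 J·s) / (2 × 8.270e-25 kg·m/s)
Δx_min = 6.376e-11 m = 63.759 pm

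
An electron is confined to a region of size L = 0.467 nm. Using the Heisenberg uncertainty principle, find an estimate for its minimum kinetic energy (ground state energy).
43.675 meV

Using the uncertainty principle to estimate ground state energy:

1. The position uncertainty is approximately the confinement size:
   Δx ≈ L = 4.670e-10 m

2. From ΔxΔp ≥ ℏ/2, the minimum momentum uncertainty is:
   Δp ≈ ℏ/(2L) = 1.129e-25 kg·m/s

3. The kinetic energy is approximately:
   KE ≈ (Δp)²/(2m) = (1.129e-25)²/(2 × 9.109e-31 kg)
   KE ≈ 6.997e-21 J = 43.675 meV

This is an order-of-magnitude estimate of the ground state energy.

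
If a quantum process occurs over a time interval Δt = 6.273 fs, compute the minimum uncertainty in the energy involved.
52.464 meV

Using the energy-time uncertainty principle:
ΔEΔt ≥ ℏ/2

The minimum uncertainty in energy is:
ΔE_min = ℏ/(2Δt)
ΔE_min = (1.055e-34 J·s) / (2 × 6.273e-15 s)
ΔE_min = 8.406e-21 J = 52.464 meV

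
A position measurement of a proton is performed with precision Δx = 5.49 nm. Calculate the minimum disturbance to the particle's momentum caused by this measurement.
9.604 × 10^-27 kg·m/s

The uncertainty principle implies that measuring position disturbs momentum:
ΔxΔp ≥ ℏ/2

When we measure position with precision Δx, we necessarily introduce a momentum uncertainty:
Δp ≥ ℏ/(2Δx)
Δp_min = (1.055e-34 J·s) / (2 × 5.490e-09 m)
Δp_min = 9.604e-27 kg·m/s

The more precisely we measure position, the greater the momentum disturbance.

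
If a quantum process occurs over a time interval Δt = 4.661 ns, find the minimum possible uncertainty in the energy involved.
70.608 neV

Using the energy-time uncertainty principle:
ΔEΔt ≥ ℏ/2

The minimum uncertainty in energy is:
ΔE_min = ℏ/(2Δt)
ΔE_min = (1.055e-34 J·s) / (2 × 4.661e-09 s)
ΔE_min = 1.131e-26 J = 70.608 neV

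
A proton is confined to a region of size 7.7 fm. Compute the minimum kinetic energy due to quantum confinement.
87.493 keV

Using the uncertainty principle:

1. Position uncertainty: Δx ≈ 7.700e-15 m
2. Minimum momentum uncertainty: Δp = ℏ/(2Δx) = 6.848e-21 kg·m/s
3. Minimum kinetic energy:
   KE = (Δp)²/(2m) = (6.848e-21)²/(2 × 1.673e-27 kg)
   KE = 1.402e-14 J = 87.493 keV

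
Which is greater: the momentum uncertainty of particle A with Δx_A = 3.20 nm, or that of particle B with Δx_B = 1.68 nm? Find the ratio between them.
Particle B has the larger minimum momentum uncertainty, by a factor of 1.90.

For each particle, the minimum momentum uncertainty is Δp_min = ℏ/(2Δx):

Particle A: Δp_A = ℏ/(2×3.200e-09 m) = 1.648e-26 kg·m/s
Particle B: Δp_B = ℏ/(2×1.680e-09 m) = 3.139e-26 kg·m/s

Ratio: Δp_B/Δp_A = 1.90

Since Δp_min ∝ 1/Δx, the particle with smaller position uncertainty (B) has larger momentum uncertainty.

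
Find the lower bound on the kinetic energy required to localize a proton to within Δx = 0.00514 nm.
196.349 meV

Localizing a particle requires giving it sufficient momentum uncertainty:

1. From uncertainty principle: Δp ≥ ℏ/(2Δx)
   Δp_min = (1.055e-34 J·s) / (2 × 5.140e-12 m)
   Δp_min = 1.026e-23 kg·m/s

2. This momentum uncertainty corresponds to kinetic energy:
   KE ≈ (Δp)²/(2m) = (1.026e-23)²/(2 × 1.673e-27 kg)
   KE = 3.146e-20 J = 196.349 meV

Tighter localization requires more energy.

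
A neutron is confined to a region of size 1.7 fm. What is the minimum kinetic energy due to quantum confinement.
1.792 MeV

Using the uncertainty principle:

1. Position uncertainty: Δx ≈ 1.700e-15 m
2. Minimum momentum uncertainty: Δp = ℏ/(2Δx) = 3.102e-20 kg·m/s
3. Minimum kinetic energy:
   KE = (Δp)²/(2m) = (3.102e-20)²/(2 × 1.675e-27 kg)
   KE = 2.872e-13 J = 1.792 MeV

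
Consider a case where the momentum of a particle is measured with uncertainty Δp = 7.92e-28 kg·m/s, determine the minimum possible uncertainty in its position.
66.577 nm

Using the Heisenberg uncertainty principle:
ΔxΔp ≥ ℏ/2

The minimum uncertainty in position is:
Δx_min = ℏ/(2Δp)
Δx_min = (1.055e-34 J·s) / (2 × 7.920e-28 kg·m/s)
Δx_min = 6.658e-08 m = 66.577 nm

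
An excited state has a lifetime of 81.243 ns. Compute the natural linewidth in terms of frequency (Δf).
979.499 kHz

Using the energy-time uncertainty principle and E = hf:
ΔEΔt ≥ ℏ/2
hΔf·Δt ≥ ℏ/2

The minimum frequency uncertainty is:
Δf = ℏ/(2hτ) = 1/(4πτ)
Δf = 1/(4π × 8.124e-08 s)
Δf = 9.795e+05 Hz = 979.499 kHz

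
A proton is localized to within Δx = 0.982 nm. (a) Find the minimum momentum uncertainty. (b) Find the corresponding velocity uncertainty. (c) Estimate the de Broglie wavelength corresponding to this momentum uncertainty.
(a) Δp_min = 5.370 × 10^-26 kg·m/s
(b) Δv_min = 32.102 m/s
(c) λ_dB = 12.340 nm

Step-by-step:

(a) From the uncertainty principle:
Δp_min = ℏ/(2Δx) = (1.055e-34 J·s)/(2 × 9.820e-10 m) = 5.370e-26 kg·m/s

(b) The velocity uncertainty:
Δv = Δp/m = (5.370e-26 kg·m/s)/(1.673e-27 kg) = 3.210e+01 m/s = 32.102 m/s

(c) The de Broglie wavelength for this momentum:
λ = h/p = (6.626e-34 J·s)/(5.370e-26 kg·m/s) = 1.234e-08 m = 12.340 nm

Note: The de Broglie wavelength is comparable to the localization size, as expected from wave-particle duality.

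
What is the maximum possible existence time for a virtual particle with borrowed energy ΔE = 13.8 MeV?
23.848 ys

Using the energy-time uncertainty principle:
ΔEΔt ≥ ℏ/2

For a virtual particle borrowing energy ΔE, the maximum lifetime is:
Δt_max = ℏ/(2ΔE)

Converting energy:
ΔE = 13.8 MeV = 2.211e-12 J

Δt_max = (1.055e-34 J·s) / (2 × 2.211e-12 J)
Δt_max = 2.385e-23 s = 23.848 ys

Virtual particles with higher borrowed energy exist for shorter times.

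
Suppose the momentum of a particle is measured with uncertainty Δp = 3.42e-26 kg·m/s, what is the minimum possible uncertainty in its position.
1.542 nm

Using the Heisenberg uncertainty principle:
ΔxΔp ≥ ℏ/2

The minimum uncertainty in position is:
Δx_min = ℏ/(2Δp)
Δx_min = (1.055e-34 J·s) / (2 × 3.420e-26 kg·m/s)
Δx_min = 1.542e-09 m = 1.542 nm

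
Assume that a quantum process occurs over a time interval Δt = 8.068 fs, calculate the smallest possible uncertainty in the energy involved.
40.792 meV

Using the energy-time uncertainty principle:
ΔEΔt ≥ ℏ/2

The minimum uncertainty in energy is:
ΔE_min = ℏ/(2Δt)
ΔE_min = (1.055e-34 J·s) / (2 × 8.068e-15 s)
ΔE_min = 6.536e-21 J = 40.792 meV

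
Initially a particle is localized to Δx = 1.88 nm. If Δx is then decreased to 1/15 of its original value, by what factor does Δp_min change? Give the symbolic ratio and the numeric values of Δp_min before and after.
Original Δp_min = 2.805 × 10^-26 kg·m/s; new Δp'_min = 4.207 × 10^-25 kg·m/s; ratio Δp'_min/Δp_min = 15.

From the uncertainty principle ΔxΔp ≥ ℏ/2, the minimum momentum uncertainty is Δp_min = ℏ/(2Δx).

Original (Δx = 1.88 nm = 1.880e-09 m):
Δp_min = (1.055e-34 J·s)/(2 × 1.880e-09 m) = 2.805e-26 kg·m/s

When Δx → (1/15)Δx:
Δp'_min = ℏ/(2 × (1/15)Δx) = 15 × ℏ/(2Δx) = 15 × Δp_min
Δp'_min = 15 × 2.805e-26 kg·m/s = 4.207e-25 kg·m/s

Since Δp_min ∝ 1/Δx, when Δx is decreased to 1/15 of its original value, Δp_min increases to 15 times its original value.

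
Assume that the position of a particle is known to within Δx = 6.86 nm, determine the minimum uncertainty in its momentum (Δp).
7.686 × 10^-27 kg·m/s

Using the Heisenberg uncertainty principle:
ΔxΔp ≥ ℏ/2

The minimum uncertainty in momentum is:
Δp_min = ℏ/(2Δx)
Δp_min = (1.055e-34 J·s) / (2 × 6.860e-09 m)
Δp_min = 7.686e-27 kg·m/s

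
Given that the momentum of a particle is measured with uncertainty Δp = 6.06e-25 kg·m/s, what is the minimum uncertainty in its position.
87.011 pm

Using the Heisenberg uncertainty principle:
ΔxΔp ≥ ℏ/2

The minimum uncertainty in position is:
Δx_min = ℏ/(2Δp)
Δx_min = (1.055e-34 J·s) / (2 × 6.060e-25 kg·m/s)
Δx_min = 8.701e-11 m = 87.011 pm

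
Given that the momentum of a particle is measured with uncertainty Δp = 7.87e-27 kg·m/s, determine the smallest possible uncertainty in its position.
6.700 nm

Using the Heisenberg uncertainty principle:
ΔxΔp ≥ ℏ/2

The minimum uncertainty in position is:
Δx_min = ℏ/(2Δp)
Δx_min = (1.055e-34 J·s) / (2 × 7.870e-27 kg·m/s)
Δx_min = 6.700e-09 m = 6.700 nm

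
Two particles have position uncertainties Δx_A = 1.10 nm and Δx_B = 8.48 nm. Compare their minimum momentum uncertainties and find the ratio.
Particle A has the larger minimum momentum uncertainty, by a factor of 7.71.

For each particle, the minimum momentum uncertainty is Δp_min = ℏ/(2Δx):

Particle A: Δp_A = ℏ/(2×1.100e-09 m) = 4.794e-26 kg·m/s
Particle B: Δp_B = ℏ/(2×8.480e-09 m) = 6.218e-27 kg·m/s

Ratio: Δp_A/Δp_B = 7.71

Since Δp_min ∝ 1/Δx, the particle with smaller position uncertainty (A) has larger momentum uncertainty.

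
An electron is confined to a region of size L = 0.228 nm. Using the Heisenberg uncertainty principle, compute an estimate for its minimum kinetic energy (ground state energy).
183.229 meV

Using the uncertainty principle to estimate ground state energy:

1. The position uncertainty is approximately the confinement size:
   Δx ≈ L = 2.280e-10 m

2. From ΔxΔp ≥ ℏ/2, the minimum momentum uncertainty is:
   Δp ≈ ℏ/(2L) = 2.313e-25 kg·m/s

3. The kinetic energy is approximately:
   KE ≈ (Δp)²/(2m) = (2.313e-25)²/(2 × 9.109e-31 kg)
   KE ≈ 2.936e-20 J = 183.229 meV

This is an order-of-magnitude estimate of the ground state energy.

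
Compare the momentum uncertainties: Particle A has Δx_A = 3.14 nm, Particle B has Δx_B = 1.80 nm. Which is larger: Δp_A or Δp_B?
Particle B has the larger minimum momentum uncertainty, by a factor of 1.74.

For each particle, the minimum momentum uncertainty is Δp_min = ℏ/(2Δx):

Particle A: Δp_A = ℏ/(2×3.140e-09 m) = 1.679e-26 kg·m/s
Particle B: Δp_B = ℏ/(2×1.800e-09 m) = 2.929e-26 kg·m/s

Ratio: Δp_B/Δp_A = 1.74

Since Δp_min ∝ 1/Δx, the particle with smaller position uncertainty (B) has larger momentum uncertainty.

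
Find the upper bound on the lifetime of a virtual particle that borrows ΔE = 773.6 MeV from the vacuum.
4.254 × 10^-25 s

Using the energy-time uncertainty principle:
ΔEΔt ≥ ℏ/2

For a virtual particle borrowing energy ΔE, the maximum lifetime is:
Δt_max = ℏ/(2ΔE)

Converting energy:
ΔE = 773.6 MeV = 1.239e-10 J

Δt_max = (1.055e-34 J·s) / (2 × 1.239e-10 J)
Δt_max = 4.254e-25 s = 4.254 × 10^-25 s

Virtual particles with higher borrowed energy exist for shorter times.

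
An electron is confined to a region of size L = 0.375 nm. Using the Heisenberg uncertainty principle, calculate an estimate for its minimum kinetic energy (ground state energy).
67.733 meV

Using the uncertainty principle to estimate ground state energy:

1. The position uncertainty is approximately the confinement size:
   Δx ≈ L = 3.750e-10 m

2. From ΔxΔp ≥ ℏ/2, the minimum momentum uncertainty is:
   Δp ≈ ℏ/(2L) = 1.406e-25 kg·m/s

3. The kinetic energy is approximately:
   KE ≈ (Δp)²/(2m) = (1.406e-25)²/(2 × 9.109e-31 kg)
   KE ≈ 1.085e-20 J = 67.733 meV

This is an order-of-magnitude estimate of the ground state energy.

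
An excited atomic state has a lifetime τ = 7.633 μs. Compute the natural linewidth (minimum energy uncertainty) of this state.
43.116 peV

Using the energy-time uncertainty principle:
ΔEΔt ≥ ℏ/2

The lifetime τ represents the time uncertainty Δt.
The natural linewidth (minimum energy uncertainty) is:

ΔE = ℏ/(2τ)
ΔE = (1.055e-34 J·s) / (2 × 7.633e-06 s)
ΔE = 6.908e-30 J = 43.116 peV

This natural linewidth limits the precision of spectroscopic measurements.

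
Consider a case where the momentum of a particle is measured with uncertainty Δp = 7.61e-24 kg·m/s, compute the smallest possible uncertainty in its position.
6.929 pm

Using the Heisenberg uncertainty principle:
ΔxΔp ≥ ℏ/2

The minimum uncertainty in position is:
Δx_min = ℏ/(2Δp)
Δx_min = (1.055e-34 J·s) / (2 × 7.610e-24 kg·m/s)
Δx_min = 6.929e-12 m = 6.929 pm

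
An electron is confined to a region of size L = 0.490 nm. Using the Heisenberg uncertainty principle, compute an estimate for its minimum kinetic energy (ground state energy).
39.671 meV

Using the uncertainty principle to estimate ground state energy:

1. The position uncertainty is approximately the confinement size:
   Δx ≈ L = 4.900e-10 m

2. From ΔxΔp ≥ ℏ/2, the minimum momentum uncertainty is:
   Δp ≈ ℏ/(2L) = 1.076e-25 kg·m/s

3. The kinetic energy is approximately:
   KE ≈ (Δp)²/(2m) = (1.076e-25)²/(2 × 9.109e-31 kg)
   KE ≈ 6.356e-21 J = 39.671 meV

This is an order-of-magnitude estimate of the ground state energy.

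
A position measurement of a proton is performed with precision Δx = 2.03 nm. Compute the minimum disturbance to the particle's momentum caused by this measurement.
2.597 × 10^-26 kg·m/s

The uncertainty principle implies that measuring position disturbs momentum:
ΔxΔp ≥ ℏ/2

When we measure position with precision Δx, we necessarily introduce a momentum uncertainty:
Δp ≥ ℏ/(2Δx)
Δp_min = (1.055e-34 J·s) / (2 × 2.030e-09 m)
Δp_min = 2.597e-26 kg·m/s

The more precisely we measure position, the greater the momentum disturbance.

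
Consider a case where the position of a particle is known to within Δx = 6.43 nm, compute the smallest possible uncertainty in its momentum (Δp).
8.200 × 10^-27 kg·m/s

Using the Heisenberg uncertainty principle:
ΔxΔp ≥ ℏ/2

The minimum uncertainty in momentum is:
Δp_min = ℏ/(2Δx)
Δp_min = (1.055e-34 J·s) / (2 × 6.430e-09 m)
Δp_min = 8.200e-27 kg·m/s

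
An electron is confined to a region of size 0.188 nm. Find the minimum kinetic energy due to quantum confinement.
269.493 meV

Using the uncertainty principle:

1. Position uncertainty: Δx ≈ 1.880e-10 m
2. Minimum momentum uncertainty: Δp = ℏ/(2Δx) = 2.805e-25 kg·m/s
3. Minimum kinetic energy:
   KE = (Δp)²/(2m) = (2.805e-25)²/(2 × 9.109e-31 kg)
   KE = 4.318e-20 J = 269.493 meV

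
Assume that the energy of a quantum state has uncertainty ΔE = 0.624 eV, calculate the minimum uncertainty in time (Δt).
527.413 as

Using the energy-time uncertainty principle:
ΔEΔt ≥ ℏ/2

The minimum uncertainty in time is:
Δt_min = ℏ/(2ΔE)
Δt_min = (1.055e-34 J·s) / (2 × 9.998e-20 J)
Δt_min = 5.274e-16 s = 527.413 as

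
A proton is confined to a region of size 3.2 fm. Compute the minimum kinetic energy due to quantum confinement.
506.587 keV

Using the uncertainty principle:

1. Position uncertainty: Δx ≈ 3.200e-15 m
2. Minimum momentum uncertainty: Δp = ℏ/(2Δx) = 1.648e-20 kg·m/s
3. Minimum kinetic energy:
   KE = (Δp)²/(2m) = (1.648e-20)²/(2 × 1.673e-27 kg)
   KE = 8.116e-14 J = 506.587 keV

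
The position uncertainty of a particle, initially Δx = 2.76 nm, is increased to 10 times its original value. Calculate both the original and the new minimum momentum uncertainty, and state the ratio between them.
Original Δp_min = 1.910 × 10^-26 kg·m/s; new Δp'_min = 1.910 × 10^-27 kg·m/s; ratio Δp'_min/Δp_min = 1/10.

From the uncertainty principle ΔxΔp ≥ ℏ/2, the minimum momentum uncertainty is Δp_min = ℏ/(2Δx).

Original (Δx = 2.76 nm = 2.760e-09 m):
Δp_min = (1.055e-34 J·s)/(2 × 2.760e-09 m) = 1.910e-26 kg·m/s

When Δx → 10Δx:
Δp'_min = ℏ/(2 × 10Δx) = (1/10) × ℏ/(2Δx) = (1/10) × Δp_min
Δp'_min = 1/10 × 1.910e-26 kg·m/s = 1.910e-27 kg·m/s

Since Δp_min ∝ 1/Δx, when Δx is increased to 10 times its original value, Δp_min decreases to 1/10 of its original value.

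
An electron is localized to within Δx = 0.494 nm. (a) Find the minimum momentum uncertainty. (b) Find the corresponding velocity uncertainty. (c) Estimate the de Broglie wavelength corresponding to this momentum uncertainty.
(a) Δp_min = 1.067 × 10^-25 kg·m/s
(b) Δv_min = 117.174 km/s
(c) λ_dB = 6.208 nm

Step-by-step:

(a) From the uncertainty principle:
Δp_min = ℏ/(2Δx) = (1.055e-34 J·s)/(2 × 4.940e-10 m) = 1.067e-25 kg·m/s

(b) The velocity uncertainty:
Δv = Δp/m = (1.067e-25 kg·m/s)/(9.109e-31 kg) = 1.172e+05 m/s = 117.174 km/s

(c) The de Broglie wavelength for this momentum:
λ = h/p = (6.626e-34 J·s)/(1.067e-25 kg·m/s) = 6.208e-09 m = 6.208 nm

Note: The de Broglie wavelength is comparable to the localization size, as expected from wave-particle duality.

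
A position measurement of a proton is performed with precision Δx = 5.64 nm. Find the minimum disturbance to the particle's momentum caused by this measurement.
9.349 × 10^-27 kg·m/s

The uncertainty principle implies that measuring position disturbs momentum:
ΔxΔp ≥ ℏ/2

When we measure position with precision Δx, we necessarily introduce a momentum uncertainty:
Δp ≥ ℏ/(2Δx)
Δp_min = (1.055e-34 J·s) / (2 × 5.640e-09 m)
Δp_min = 9.349e-27 kg·m/s

The more precisely we measure position, the greater the momentum disturbance.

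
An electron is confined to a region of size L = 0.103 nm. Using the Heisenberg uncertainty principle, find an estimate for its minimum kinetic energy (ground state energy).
897.818 meV

Using the uncertainty principle to estimate ground state energy:

1. The position uncertainty is approximately the confinement size:
   Δx ≈ L = 1.030e-10 m

2. From ΔxΔp ≥ ℏ/2, the minimum momentum uncertainty is:
   Δp ≈ ℏ/(2L) = 5.119e-25 kg·m/s

3. The kinetic energy is approximately:
   KE ≈ (Δp)²/(2m) = (5.119e-25)²/(2 × 9.109e-31 kg)
   KE ≈ 1.438e-19 J = 897.818 meV

This is an order-of-magnitude estimate of the ground state energy.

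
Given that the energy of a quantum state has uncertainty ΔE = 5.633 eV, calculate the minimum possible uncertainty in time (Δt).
58.425 as

Using the energy-time uncertainty principle:
ΔEΔt ≥ ℏ/2

The minimum uncertainty in time is:
Δt_min = ℏ/(2ΔE)
Δt_min = (1.055e-34 J·s) / (2 × 9.025e-19 J)
Δt_min = 5.842e-17 s = 58.425 as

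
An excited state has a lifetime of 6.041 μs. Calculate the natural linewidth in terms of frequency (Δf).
13.173 kHz

Using the energy-time uncertainty principle and E = hf:
ΔEΔt ≥ ℏ/2
hΔf·Δt ≥ ℏ/2

The minimum frequency uncertainty is:
Δf = ℏ/(2hτ) = 1/(4πτ)
Δf = 1/(4π × 6.041e-06 s)
Δf = 1.317e+04 Hz = 13.173 kHz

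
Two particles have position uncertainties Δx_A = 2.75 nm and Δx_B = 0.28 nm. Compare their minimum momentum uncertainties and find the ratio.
Particle B has the larger minimum momentum uncertainty, by a factor of 9.82.

For each particle, the minimum momentum uncertainty is Δp_min = ℏ/(2Δx):

Particle A: Δp_A = ℏ/(2×2.750e-09 m) = 1.917e-26 kg·m/s
Particle B: Δp_B = ℏ/(2×2.800e-10 m) = 1.883e-25 kg·m/s

Ratio: Δp_B/Δp_A = 9.82

Since Δp_min ∝ 1/Δx, the particle with smaller position uncertainty (B) has larger momentum uncertainty.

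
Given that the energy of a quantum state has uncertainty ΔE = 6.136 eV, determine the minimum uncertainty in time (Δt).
53.635 as

Using the energy-time uncertainty principle:
ΔEΔt ≥ ℏ/2

The minimum uncertainty in time is:
Δt_min = ℏ/(2ΔE)
Δt_min = (1.055e-34 J·s) / (2 × 9.831e-19 J)
Δt_min = 5.364e-17 s = 53.635 as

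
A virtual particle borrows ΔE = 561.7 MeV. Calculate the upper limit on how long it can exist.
5.859 × 10^-25 s

Using the energy-time uncertainty principle:
ΔEΔt ≥ ℏ/2

For a virtual particle borrowing energy ΔE, the maximum lifetime is:
Δt_max = ℏ/(2ΔE)

Converting energy:
ΔE = 561.7 MeV = 8.999e-11 J

Δt_max = (1.055e-34 J·s) / (2 × 8.999e-11 J)
Δt_max = 5.859e-25 s = 5.859 × 10^-25 s

Virtual particles with higher borrowed energy exist for shorter times.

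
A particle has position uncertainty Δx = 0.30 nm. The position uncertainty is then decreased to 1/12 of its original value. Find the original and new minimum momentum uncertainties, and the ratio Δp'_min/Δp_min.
Original Δp_min = 1.758 × 10^-25 kg·m/s; new Δp'_min = 2.109 × 10^-24 kg·m/s; ratio Δp'_min/Δp_min = 12.

From the uncertainty principle ΔxΔp ≥ ℏ/2, the minimum momentum uncertainty is Δp_min = ℏ/(2Δx).

Original (Δx = 0.30 nm = 3.000e-10 m):
Δp_min = (1.055e-34 J·s)/(2 × 3.000e-10 m) = 1.758e-25 kg·m/s

When Δx → (1/12)Δx:
Δp'_min = ℏ/(2 × (1/12)Δx) = 12 × ℏ/(2Δx) = 12 × Δp_min
Δp'_min = 12 × 1.758e-25 kg·m/s = 2.109e-24 kg·m/s

Since Δp_min ∝ 1/Δx, when Δx is decreased to 1/12 of its original value, Δp_min increases to 12 times its original value.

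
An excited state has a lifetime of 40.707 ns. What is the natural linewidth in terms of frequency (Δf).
1.955 MHz

Using the energy-time uncertainty principle and E = hf:
ΔEΔt ≥ ℏ/2
hΔf·Δt ≥ ℏ/2

The minimum frequency uncertainty is:
Δf = ℏ/(2hτ) = 1/(4πτ)
Δf = 1/(4π × 4.071e-08 s)
Δf = 1.955e+06 Hz = 1.955 MHz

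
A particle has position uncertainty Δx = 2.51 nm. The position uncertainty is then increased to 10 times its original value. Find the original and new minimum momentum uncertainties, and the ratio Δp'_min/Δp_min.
Original Δp_min = 2.101 × 10^-26 kg·m/s; new Δp'_min = 2.101 × 10^-27 kg·m/s; ratio Δp'_min/Δp_min = 1/10.

From the uncertainty principle ΔxΔp ≥ ℏ/2, the minimum momentum uncertainty is Δp_min = ℏ/(2Δx).

Original (Δx = 2.51 nm = 2.510e-09 m):
Δp_min = (1.055e-34 J·s)/(2 × 2.510e-09 m) = 2.101e-26 kg·m/s

When Δx → 10Δx:
Δp'_min = ℏ/(2 × 10Δx) = (1/10) × ℏ/(2Δx) = (1/10) × Δp_min
Δp'_min = 1/10 × 2.101e-26 kg·m/s = 2.101e-27 kg·m/s

Since Δp_min ∝ 1/Δx, when Δx is increased to 10 times its original value, Δp_min decreases to 1/10 of its original value.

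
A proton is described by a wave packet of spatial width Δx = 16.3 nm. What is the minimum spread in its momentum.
3.235 × 10^-27 kg·m/s

For a wave packet, the spatial width Δx and momentum spread Δp are related by the uncertainty principle:
ΔxΔp ≥ ℏ/2

The minimum momentum spread is:
Δp_min = ℏ/(2Δx)
Δp_min = (1.055e-34 J·s) / (2 × 1.630e-08 m)
Δp_min = 3.235e-27 kg·m/s

A wave packet cannot have both a well-defined position and well-defined momentum.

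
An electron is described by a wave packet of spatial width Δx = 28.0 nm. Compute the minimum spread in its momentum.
1.883 × 10^-27 kg·m/s

For a wave packet, the spatial width Δx and momentum spread Δp are related by the uncertainty principle:
ΔxΔp ≥ ℏ/2

The minimum momentum spread is:
Δp_min = ℏ/(2Δx)
Δp_min = (1.055e-34 J·s) / (2 × 2.800e-08 m)
Δp_min = 1.883e-27 kg·m/s

A wave packet cannot have both a well-defined position and well-defined momentum.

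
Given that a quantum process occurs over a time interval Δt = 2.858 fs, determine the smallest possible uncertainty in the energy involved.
115.153 meV

Using the energy-time uncertainty principle:
ΔEΔt ≥ ℏ/2

The minimum uncertainty in energy is:
ΔE_min = ℏ/(2Δt)
ΔE_min = (1.055e-34 J·s) / (2 × 2.858e-15 s)
ΔE_min = 1.845e-20 J = 115.153 meV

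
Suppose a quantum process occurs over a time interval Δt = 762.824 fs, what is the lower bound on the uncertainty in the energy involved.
431.431 μeV

Using the energy-time uncertainty principle:
ΔEΔt ≥ ℏ/2

The minimum uncertainty in energy is:
ΔE_min = ℏ/(2Δt)
ΔE_min = (1.055e-34 J·s) / (2 × 7.628e-13 s)
ΔE_min = 6.912e-23 J = 431.431 μeV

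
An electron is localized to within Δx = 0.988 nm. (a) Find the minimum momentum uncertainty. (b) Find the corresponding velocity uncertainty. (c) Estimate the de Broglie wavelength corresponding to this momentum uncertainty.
(a) Δp_min = 5.337 × 10^-26 kg·m/s
(b) Δv_min = 58.587 km/s
(c) λ_dB = 12.416 nm

Step-by-step:

(a) From the uncertainty principle:
Δp_min = ℏ/(2Δx) = (1.055e-34 J·s)/(2 × 9.880e-10 m) = 5.337e-26 kg·m/s

(b) The velocity uncertainty:
Δv = Δp/m = (5.337e-26 kg·m/s)/(9.109e-31 kg) = 5.859e+04 m/s = 58.587 km/s

(c) The de Broglie wavelength for this momentum:
λ = h/p = (6.626e-34 J·s)/(5.337e-26 kg·m/s) = 1.242e-08 m = 12.416 nm

Note: The de Broglie wavelength is comparable to the localization size, as expected from wave-particle duality.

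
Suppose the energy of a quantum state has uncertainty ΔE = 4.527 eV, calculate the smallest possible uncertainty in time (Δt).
72.698 as

Using the energy-time uncertainty principle:
ΔEΔt ≥ ℏ/2

The minimum uncertainty in time is:
Δt_min = ℏ/(2ΔE)
Δt_min = (1.055e-34 J·s) / (2 × 7.253e-19 J)
Δt_min = 7.270e-17 s = 72.698 as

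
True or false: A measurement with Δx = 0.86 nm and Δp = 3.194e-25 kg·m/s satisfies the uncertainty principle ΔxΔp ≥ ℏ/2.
Yes, it satisfies the uncertainty principle.

Calculate the product ΔxΔp:
ΔxΔp = (8.600e-10 m) × (3.194e-25 kg·m/s)
ΔxΔp = 2.747e-34 J·s

Compare to the minimum allowed value ℏ/2:
ℏ/2 = 5.273e-35 J·s

Since ΔxΔp = 2.747e-34 J·s ≥ 5.273e-35 J·s = ℏ/2,
the measurement satisfies the uncertainty principle.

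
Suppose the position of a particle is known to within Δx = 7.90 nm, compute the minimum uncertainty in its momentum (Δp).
6.675 × 10^-27 kg·m/s

Using the Heisenberg uncertainty principle:
ΔxΔp ≥ ℏ/2

The minimum uncertainty in momentum is:
Δp_min = ℏ/(2Δx)
Δp_min = (1.055e-34 J·s) / (2 × 7.900e-09 m)
Δp_min = 6.675e-27 kg·m/s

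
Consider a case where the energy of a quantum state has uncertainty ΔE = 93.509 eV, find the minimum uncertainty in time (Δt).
3.520 as

Using the energy-time uncertainty principle:
ΔEΔt ≥ ℏ/2

The minimum uncertainty in time is:
Δt_min = ℏ/(2ΔE)
Δt_min = (1.055e-34 J·s) / (2 × 1.498e-17 J)
Δt_min = 3.520e-18 s = 3.520 as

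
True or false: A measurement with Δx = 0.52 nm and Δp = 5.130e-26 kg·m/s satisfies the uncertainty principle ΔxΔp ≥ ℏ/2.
No, it violates the uncertainty principle (impossible measurement).

Calculate the product ΔxΔp:
ΔxΔp = (5.200e-10 m) × (5.130e-26 kg·m/s)
ΔxΔp = 2.668e-35 J·s

Compare to the minimum allowed value ℏ/2:
ℏ/2 = 5.273e-35 J·s

Since ΔxΔp = 2.668e-35 J·s < 5.273e-35 J·s = ℏ/2,
the measurement violates the uncertainty principle.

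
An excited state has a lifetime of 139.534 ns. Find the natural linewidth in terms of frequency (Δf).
570.309 kHz

Using the energy-time uncertainty principle and E = hf:
ΔEΔt ≥ ℏ/2
hΔf·Δt ≥ ℏ/2

The minimum frequency uncertainty is:
Δf = ℏ/(2hτ) = 1/(4πτ)
Δf = 1/(4π × 1.395e-07 s)
Δf = 5.703e+05 Hz = 570.309 kHz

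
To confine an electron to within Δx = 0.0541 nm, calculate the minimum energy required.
3.254 eV

Localizing a particle requires giving it sufficient momentum uncertainty:

1. From uncertainty principle: Δp ≥ ℏ/(2Δx)
   Δp_min = (1.055e-34 J·s) / (2 × 5.410e-11 m)
   Δp_min = 9.747e-25 kg·m/s

2. This momentum uncertainty corresponds to kinetic energy:
   KE ≈ (Δp)²/(2m) = (9.747e-25)²/(2 × 9.109e-31 kg)
   KE = 5.214e-19 J = 3.254 eV

Tighter localization requires more energy.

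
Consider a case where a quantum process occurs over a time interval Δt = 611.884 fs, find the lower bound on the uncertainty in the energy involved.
537.857 μeV

Using the energy-time uncertainty principle:
ΔEΔt ≥ ℏ/2

The minimum uncertainty in energy is:
ΔE_min = ℏ/(2Δt)
ΔE_min = (1.055e-34 J·s) / (2 × 6.119e-13 s)
ΔE_min = 8.617e-23 J = 537.857 μeV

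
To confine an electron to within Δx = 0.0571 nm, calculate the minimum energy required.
2.921 eV

Localizing a particle requires giving it sufficient momentum uncertainty:

1. From uncertainty principle: Δp ≥ ℏ/(2Δx)
   Δp_min = (1.055e-34 J·s) / (2 × 5.710e-11 m)
   Δp_min = 9.234e-25 kg·m/s

2. This momentum uncertainty corresponds to kinetic energy:
   KE ≈ (Δp)²/(2m) = (9.234e-25)²/(2 × 9.109e-31 kg)
   KE = 4.681e-19 J = 2.921 eV

Tighter localization requires more energy.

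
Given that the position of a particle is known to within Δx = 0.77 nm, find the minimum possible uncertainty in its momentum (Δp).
6.848 × 10^-26 kg·m/s

Using the Heisenberg uncertainty principle:
ΔxΔp ≥ ℏ/2

The minimum uncertainty in momentum is:
Δp_min = ℏ/(2Δx)
Δp_min = (1.055e-34 J·s) / (2 × 7.700e-10 m)
Δp_min = 6.848e-26 kg·m/s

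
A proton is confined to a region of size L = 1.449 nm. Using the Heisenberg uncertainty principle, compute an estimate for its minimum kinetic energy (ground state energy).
2.471 μeV

Using the uncertainty principle to estimate ground state energy:

1. The position uncertainty is approximately the confinement size:
   Δx ≈ L = 1.449e-09 m

2. From ΔxΔp ≥ ℏ/2, the minimum momentum uncertainty is:
   Δp ≈ ℏ/(2L) = 3.639e-26 kg·m/s

3. The kinetic energy is approximately:
   KE ≈ (Δp)²/(2m) = (3.639e-26)²/(2 × 1.673e-27 kg)
   KE ≈ 3.958e-25 J = 2.471 μeV

This is an order-of-magnitude estimate of the ground state energy.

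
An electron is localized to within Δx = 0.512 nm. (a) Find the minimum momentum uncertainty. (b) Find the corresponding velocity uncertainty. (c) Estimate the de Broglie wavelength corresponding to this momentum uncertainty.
(a) Δp_min = 1.030 × 10^-25 kg·m/s
(b) Δv_min = 113.054 km/s
(c) λ_dB = 6.434 nm

Step-by-step:

(a) From the uncertainty principle:
Δp_min = ℏ/(2Δx) = (1.055e-34 J·s)/(2 × 5.120e-10 m) = 1.030e-25 kg·m/s

(b) The velocity uncertainty:
Δv = Δp/m = (1.030e-25 kg·m/s)/(9.109e-31 kg) = 1.131e+05 m/s = 113.054 km/s

(c) The de Broglie wavelength for this momentum:
λ = h/p = (6.626e-34 J·s)/(1.030e-25 kg·m/s) = 6.434e-09 m = 6.434 nm

Note: The de Broglie wavelength is comparable to the localization size, as expected from wave-particle duality.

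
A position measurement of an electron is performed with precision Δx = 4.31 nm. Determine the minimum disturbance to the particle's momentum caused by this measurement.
1.223 × 10^-26 kg·m/s

The uncertainty principle implies that measuring position disturbs momentum:
ΔxΔp ≥ ℏ/2

When we measure position with precision Δx, we necessarily introduce a momentum uncertainty:
Δp ≥ ℏ/(2Δx)
Δp_min = (1.055e-34 J·s) / (2 × 4.310e-09 m)
Δp_min = 1.223e-26 kg·m/s

The more precisely we measure position, the greater the momentum disturbance.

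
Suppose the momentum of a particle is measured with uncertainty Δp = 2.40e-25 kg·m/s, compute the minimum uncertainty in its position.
219.702 pm

Using the Heisenberg uncertainty principle:
ΔxΔp ≥ ℏ/2

The minimum uncertainty in position is:
Δx_min = ℏ/(2Δp)
Δx_min = (1.055e-34 J·s) / (2 × 2.400e-25 kg·m/s)
Δx_min = 2.197e-10 m = 219.702 pm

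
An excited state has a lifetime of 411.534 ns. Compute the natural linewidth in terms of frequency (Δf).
193.368 kHz

Using the energy-time uncertainty principle and E = hf:
ΔEΔt ≥ ℏ/2
hΔf·Δt ≥ ℏ/2

The minimum frequency uncertainty is:
Δf = ℏ/(2hτ) = 1/(4πτ)
Δf = 1/(4π × 4.115e-07 s)
Δf = 1.934e+05 Hz = 193.368 kHz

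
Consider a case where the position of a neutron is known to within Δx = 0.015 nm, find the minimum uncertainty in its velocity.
2.099 km/s

Using the Heisenberg uncertainty principle and Δp = mΔv:
ΔxΔp ≥ ℏ/2
Δx(mΔv) ≥ ℏ/2

The minimum uncertainty in velocity is:
Δv_min = ℏ/(2mΔx)
Δv_min = (1.055e-34 J·s) / (2 × 1.675e-27 kg × 1.500e-11 m)
Δv_min = 2.099e+03 m/s = 2.099 km/s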